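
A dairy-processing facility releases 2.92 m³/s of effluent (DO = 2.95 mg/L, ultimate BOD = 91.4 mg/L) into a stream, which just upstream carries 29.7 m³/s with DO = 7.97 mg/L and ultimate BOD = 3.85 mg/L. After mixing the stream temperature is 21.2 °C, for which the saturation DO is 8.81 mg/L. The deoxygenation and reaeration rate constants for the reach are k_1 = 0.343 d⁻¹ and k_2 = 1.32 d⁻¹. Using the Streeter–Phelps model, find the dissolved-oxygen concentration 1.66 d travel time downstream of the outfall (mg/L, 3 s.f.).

Mixed DO = (29.7×7.97 + 2.92×2.95)/(29.7+2.92) = 245.3/32.62 = 7.521 mg/L.
Mixed L₀ = (29.7×3.85 + 2.92×91.4)/(32.62) = 381.2/32.62 = 11.69 mg/L.
Initial deficit D₀ = C_s − DO₀ = 8.81 − 7.521 = 1.289 mg/L.
D(1.66) = [0.343×11.69/(1.32−0.343)](e^(−0.343×1.66) − e^(−1.32×1.66)) + 1.289 e^(−1.32×1.66)
= 4.103 × (0.5659 − 0.1118) + 1.289 × 0.1118 = 2.007 mg/L.
DO = 8.81 − 2.007 = 6.803 mg/L.

DO ≈ 6.80 mg/L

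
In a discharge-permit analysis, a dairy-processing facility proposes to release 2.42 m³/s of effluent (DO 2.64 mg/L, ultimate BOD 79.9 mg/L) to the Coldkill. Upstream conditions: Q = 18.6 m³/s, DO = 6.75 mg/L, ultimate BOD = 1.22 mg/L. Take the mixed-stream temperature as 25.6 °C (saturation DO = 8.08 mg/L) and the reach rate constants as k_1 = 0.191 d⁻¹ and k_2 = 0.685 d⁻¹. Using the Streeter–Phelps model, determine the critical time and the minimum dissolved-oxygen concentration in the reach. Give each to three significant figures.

t_c ≈ 1.36 d; minimum DO ≈ 5.87 mg/L

Mixed DO = (18.6×6.75 + 2.42×2.64)/(18.6+2.42) = 131.9/21.02 = 6.277 mg/L.
Mixed L₀ = (18.6×1.22 + 2.42×79.9)/(21.02) = 216.1/21.02 = 10.28 mg/L.
Initial deficit D₀ = C_s − DO₀ = 8.08 − 6.277 = 1.803 mg/L.
t_c = (1/0.4940) ln[(0.685/0.191)(1 − 1.803×0.4940/(0.191×10.28))] = 2.024 × ln(1.959) = 1.361 d.
D_c = (0.191/0.685) × 10.28 × e^(−0.191×1.361) = 0.2788 × 10.28 × 0.7710 = 2.210 mg/L.
Minimum DO = 8.08 − 2.210 = 5.870 mg/L.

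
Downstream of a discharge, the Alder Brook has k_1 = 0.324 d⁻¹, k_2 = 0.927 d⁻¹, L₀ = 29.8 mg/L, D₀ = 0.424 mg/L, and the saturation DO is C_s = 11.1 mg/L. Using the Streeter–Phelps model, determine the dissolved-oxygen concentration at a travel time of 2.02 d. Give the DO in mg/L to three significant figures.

DO ≈ 5.17 mg/L

k_1 L₀/(k_2−k_1) = 0.324×29.8/(0.927−0.324) = 9.655/0.6030 = 16.01 mg/L.
e^(−k_1 t) = e^(−0.324×2.020) = 0.5197; e^(−k_2 t) = e^(−0.927×2.020) = 0.1537.
D = 16.01 × (0.5197 − 0.1537) + 0.424 × 0.1537 = 5.860 + 0.06518 = 5.925 mg/L.
DO = C_s − D = 11.1 − 5.925 = 5.175 mg/L.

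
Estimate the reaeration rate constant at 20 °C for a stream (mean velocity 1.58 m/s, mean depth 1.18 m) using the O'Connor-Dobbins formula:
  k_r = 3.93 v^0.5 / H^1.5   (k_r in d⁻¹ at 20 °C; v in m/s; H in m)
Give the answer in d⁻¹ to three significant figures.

k_r ≈ 3.85 d⁻¹

k_r = 3.93 × 1.58^0.5 / 1.18^1.5 = 3.93 × 1.257 / 1.282 = 3.854 d⁻¹.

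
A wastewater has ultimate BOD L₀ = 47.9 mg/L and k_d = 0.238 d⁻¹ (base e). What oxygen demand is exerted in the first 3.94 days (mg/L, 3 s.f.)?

y ≈ 29.1 mg/L

y_t = L₀(1 − e^(−k_d t)) = 47.9 × (1 − e^(−0.238×3.94))
= 47.9 × (1 − 0.3915) = 47.9 × 0.6085 = 29.15 mg/L.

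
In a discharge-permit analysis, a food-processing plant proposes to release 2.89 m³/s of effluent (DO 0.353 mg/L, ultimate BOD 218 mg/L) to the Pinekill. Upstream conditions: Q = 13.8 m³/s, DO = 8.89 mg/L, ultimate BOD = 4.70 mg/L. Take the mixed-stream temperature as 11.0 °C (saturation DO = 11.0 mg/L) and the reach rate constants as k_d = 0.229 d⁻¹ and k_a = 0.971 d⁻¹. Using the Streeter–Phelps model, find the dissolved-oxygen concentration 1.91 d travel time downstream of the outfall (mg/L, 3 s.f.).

Mixed DO = (13.8×8.89 + 2.89×0.353)/(13.8+2.89) = 123.7/16.69 = 7.412 mg/L.
Mixed L₀ = (13.8×4.70 + 2.89×218)/(16.69) = 694.9/16.69 = 41.63 mg/L.
Initial deficit D₀ = C_s − DO₀ = 11.0 − 7.412 = 3.588 mg/L.
D(1.91) = [0.229×41.63/(0.971−0.229)](e^(−0.229×1.91) − e^(−0.971×1.91)) + 3.588 e^(−0.971×1.91)
= 12.85 × (0.6457 − 0.1565) + 3.588 × 0.1565 = 6.848 mg/L.
DO = 11.0 − 6.848 = 4.152 mg/L.

DO ≈ 4.15 mg/L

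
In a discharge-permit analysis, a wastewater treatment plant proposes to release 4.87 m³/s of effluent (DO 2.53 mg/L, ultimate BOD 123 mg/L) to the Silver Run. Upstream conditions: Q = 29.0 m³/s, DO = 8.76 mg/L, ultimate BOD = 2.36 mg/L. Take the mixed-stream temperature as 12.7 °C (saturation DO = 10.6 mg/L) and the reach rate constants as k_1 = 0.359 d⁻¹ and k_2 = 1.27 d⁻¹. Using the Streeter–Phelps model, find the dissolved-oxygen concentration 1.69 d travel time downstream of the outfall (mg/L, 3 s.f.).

Mixed DO = (29.0×8.76 + 4.87×2.53)/(29.0+4.87) = 266.4/33.87 = 7.864 mg/L.
Mixed L₀ = (29.0×2.36 + 4.87×123)/(33.87) = 667.5/33.87 = 19.71 mg/L.
Initial deficit D₀ = C_s − DO₀ = 10.6 − 7.864 = 2.736 mg/L.
D(1.69) = [0.359×19.71/(1.27−0.359)](e^(−0.359×1.69) − e^(−1.27×1.69)) + 2.736 e^(−1.27×1.69)
= 7.766 × (0.5451 − 0.1169) + 2.736 × 0.1169 = 3.645 mg/L.
DO = 10.6 − 3.645 = 6.955 mg/L.

DO ≈ 6.95 mg/L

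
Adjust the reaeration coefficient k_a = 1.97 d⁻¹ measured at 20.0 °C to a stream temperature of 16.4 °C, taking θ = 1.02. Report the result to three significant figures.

k_a(T₂) = k_a(T₁) · θ^(T₂−T₁) = 1.97 × 1.02^(16.4−20.0)
= 1.97 × 1.02^-3.60 = 1.97 × 0.9312 = 1.834 d⁻¹.

k_a ≈ 1.83 d⁻¹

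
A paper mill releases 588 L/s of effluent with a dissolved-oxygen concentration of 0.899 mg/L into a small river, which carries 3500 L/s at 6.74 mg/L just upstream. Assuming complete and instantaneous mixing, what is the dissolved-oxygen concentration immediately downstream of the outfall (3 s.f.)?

Flow-weighted mixing: C = (Q_r C_r + Q_w C_w)/(Q_r + Q_w)
= (3500×6.74 + 588×0.899)/(3500 + 588) = 24120/4088 = 5.900 mg/L.

5.90 mg/L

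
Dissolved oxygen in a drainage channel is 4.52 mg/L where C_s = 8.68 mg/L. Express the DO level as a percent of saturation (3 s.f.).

52.1 % saturation

% saturation = C/C_s × 100 = 4.52/8.68 × 100 = 52.1 %.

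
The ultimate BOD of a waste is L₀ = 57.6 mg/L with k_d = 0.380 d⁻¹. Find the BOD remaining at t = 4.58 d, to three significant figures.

L_t = L₀ e^(−k_d t) = 57.6 × e^(−0.380×4.58) = 57.6 × 0.1755 = 10.11 mg/L.

L ≈ 10.1 mg/L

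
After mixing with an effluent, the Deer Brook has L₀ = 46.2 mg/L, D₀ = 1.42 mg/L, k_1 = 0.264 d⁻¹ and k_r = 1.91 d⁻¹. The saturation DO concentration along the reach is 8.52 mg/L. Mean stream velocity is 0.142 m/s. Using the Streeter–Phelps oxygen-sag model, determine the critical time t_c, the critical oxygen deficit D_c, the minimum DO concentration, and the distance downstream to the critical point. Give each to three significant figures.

t_c ≈ 1.07 d; D_c ≈ 4.81 mg/L; min DO ≈ 3.71 mg/L; x_c ≈ 13.2 km

At the critical point dD/dt = 0, so k_1 L₀ e^(−k_1 t) = k_r D. Substituting D(t) from the Streeter–Phelps equation and solving for t gives
t_c = ln[(k_r/k_1)(1 − D₀(k_r−k_1)/(k_1 L₀))] / (k_r−k_1).
Here k_r−k_1 = 1.646 d⁻¹ and 1 − D₀(k_r−k_1)/(k_1 L₀) = 1 − 1.42×1.646/(0.264×46.2) = 0.8084, so
t_c = ln(7.235 × 0.8084) / 1.646 = 1.766 / 1.646 = 1.073 d.
L(t_c) = L₀ e^(−k_1 t_c) = 46.2 × 0.7533 = 34.80 mg/L, and at the critical point k_r D_c = k_1 L, so D_c = (0.264/1.91) × 34.80 = 4.810 mg/L.
Minimum DO = C_s − D_c = 8.52 − 4.810 = 3.710 mg/L.
x_c = v t_c = 0.142 m/s × 1.073 d × 86400 s/d = 13160 m ≈ 13.2 km.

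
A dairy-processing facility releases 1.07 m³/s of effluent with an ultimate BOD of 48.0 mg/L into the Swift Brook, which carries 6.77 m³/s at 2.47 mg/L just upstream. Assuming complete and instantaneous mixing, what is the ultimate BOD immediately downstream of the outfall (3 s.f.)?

Flow-weighted mixing: C = (Q_r C_r + Q_w C_w)/(Q_r + Q_w)
= (6.77×2.47 + 1.07×48.0)/(6.77 + 1.07) = 68.08/7.840 = 8.684 mg/L.

8.68 mg/L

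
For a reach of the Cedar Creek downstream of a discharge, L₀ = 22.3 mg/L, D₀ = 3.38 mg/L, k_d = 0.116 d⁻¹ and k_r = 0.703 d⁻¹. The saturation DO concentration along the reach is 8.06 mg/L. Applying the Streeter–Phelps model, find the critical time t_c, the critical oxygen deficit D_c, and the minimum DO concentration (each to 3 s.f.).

t_c ≈ 0.588 d; D_c ≈ 3.44 mg/L; min DO ≈ 4.62 mg/L

t_c = [1/(k_r−k_d)] ln[(k_r/k_d)(1 − D₀(k_r−k_d)/(k_d L₀))]
= [1/(0.703−0.116)] ln[(0.703/0.116)(1 − 3.38×0.5870/(0.116×22.3))]
= (1/0.5870) ln[6.060 × 0.2330] = 1.704 × ln(1.412) = 1.704 × 0.3451 = 0.5879 d.
D_c = (k_d/k_r) L₀ e^(−k_d t_c) = (0.116/0.703) × 22.3 × e^(−0.116×0.5879) = 0.1650 × 22.3 × 0.9341 = 3.437 mg/L.
Minimum DO = C_s − D_c = 8.06 − 3.437 = 4.623 mg/L.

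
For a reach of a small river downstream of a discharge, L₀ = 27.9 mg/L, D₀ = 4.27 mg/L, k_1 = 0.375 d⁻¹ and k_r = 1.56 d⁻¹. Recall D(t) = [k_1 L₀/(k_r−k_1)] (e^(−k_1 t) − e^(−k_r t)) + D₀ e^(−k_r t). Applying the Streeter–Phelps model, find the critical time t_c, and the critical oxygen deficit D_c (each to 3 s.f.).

t_c = [1/(k_r−k_1)] ln[(k_r/k_1)(1 − D₀(k_r−k_1)/(k_1 L₀))]
= [1/(1.56−0.375)] ln[(1.56/0.375)(1 − 4.27×1.185/(0.375×27.9))]
= (1/1.185) ln[4.160 × 0.5164] = 0.8439 × ln(2.148) = 0.8439 × 0.7646 = 0.6452 d.
D_c = (k_1/k_r) L₀ e^(−k_1 t_c) = (0.375/1.56) × 27.9 × e^(−0.375×0.6452) = 0.2404 × 27.9 × 0.7851 = 5.265 mg/L.

t_c ≈ 0.645 d; D_c ≈ 5.27 mg/L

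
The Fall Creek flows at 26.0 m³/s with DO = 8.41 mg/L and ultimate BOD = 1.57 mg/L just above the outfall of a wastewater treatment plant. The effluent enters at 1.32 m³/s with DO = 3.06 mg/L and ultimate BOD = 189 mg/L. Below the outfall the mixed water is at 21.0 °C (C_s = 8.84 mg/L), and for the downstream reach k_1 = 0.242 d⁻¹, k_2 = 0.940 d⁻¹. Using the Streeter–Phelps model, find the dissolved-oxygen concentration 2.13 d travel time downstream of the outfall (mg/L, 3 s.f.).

Mixed DO = (26.0×8.41 + 1.32×3.06)/(26.0+1.32) = 222.7/27.32 = 8.152 mg/L.
Mixed L₀ = (26.0×1.57 + 1.32×189)/(27.32) = 290.3/27.32 = 10.63 mg/L.
Initial deficit D₀ = C_s − DO₀ = 8.84 − 8.152 = 0.6885 mg/L.
D(2.13) = [0.242×10.63/(0.940−0.242)](e^(−0.242×2.13) − e^(−0.940×2.13)) + 0.6885 e^(−0.940×2.13)
= 3.684 × (0.5972 − 0.1350) + 0.6885 × 0.1350 = 1.796 mg/L.
DO = 8.84 − 1.796 = 7.044 mg/L.

DO ≈ 7.04 mg/L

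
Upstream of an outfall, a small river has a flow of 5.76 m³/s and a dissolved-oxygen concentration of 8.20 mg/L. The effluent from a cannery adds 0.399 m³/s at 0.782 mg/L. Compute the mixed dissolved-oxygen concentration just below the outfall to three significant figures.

Flow-weighted mixing: C = (Q_r C_r + Q_w C_w)/(Q_r + Q_w)
= (5.76×8.20 + 0.399×0.782)/(5.76 + 0.399) = 47.54/6.159 = 7.719 mg/L.

7.72 mg/L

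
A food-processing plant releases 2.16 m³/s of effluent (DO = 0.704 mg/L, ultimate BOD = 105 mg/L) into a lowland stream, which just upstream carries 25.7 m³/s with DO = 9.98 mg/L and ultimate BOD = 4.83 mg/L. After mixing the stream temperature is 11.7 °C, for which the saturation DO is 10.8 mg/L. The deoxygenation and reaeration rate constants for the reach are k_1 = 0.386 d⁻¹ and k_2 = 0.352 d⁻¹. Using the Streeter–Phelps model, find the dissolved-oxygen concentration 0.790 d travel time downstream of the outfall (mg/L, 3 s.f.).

DO ≈ 6.76 mg/L

Mixed DO = (25.7×9.98 + 2.16×0.704)/(25.7+2.16) = 258.0/27.86 = 9.261 mg/L.
Mixed L₀ = (25.7×4.83 + 2.16×105)/(27.86) = 350.9/27.86 = 12.60 mg/L.
Initial deficit D₀ = C_s − DO₀ = 10.8 − 9.261 = 1.539 mg/L.
D(0.790) = [0.386×12.60/(0.352−0.386)](e^(−0.386×0.790) − e^(−0.352×0.790)) + 1.539 e^(−0.352×0.790)
= -143.0 × (0.7372 − 0.7572) + 1.539 × 0.7572 = 4.035 mg/L.
DO = 10.8 − 4.035 = 6.765 mg/L.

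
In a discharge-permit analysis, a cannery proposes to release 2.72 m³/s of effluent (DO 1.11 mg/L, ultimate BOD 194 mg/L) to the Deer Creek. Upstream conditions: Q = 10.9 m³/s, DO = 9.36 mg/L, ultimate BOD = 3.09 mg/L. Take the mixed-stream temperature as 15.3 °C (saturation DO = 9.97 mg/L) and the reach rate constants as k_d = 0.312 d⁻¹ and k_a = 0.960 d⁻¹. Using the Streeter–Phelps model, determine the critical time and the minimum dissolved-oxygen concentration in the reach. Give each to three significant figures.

Mixed DO = (10.9×9.36 + 2.72×1.11)/(10.9+2.72) = 105.0/13.62 = 7.712 mg/L.
Mixed L₀ = (10.9×3.09 + 2.72×194)/(13.62) = 561.4/13.62 = 41.22 mg/L.
Initial deficit D₀ = C_s − DO₀ = 9.97 − 7.712 = 2.258 mg/L.
t_c = (1/0.6480) ln[(0.960/0.312)(1 − 2.258×0.6480/(0.312×41.22))] = 1.543 × ln(2.727) = 1.548 d.
D_c = (0.312/0.960) × 41.22 × e^(−0.312×1.548) = 0.3250 × 41.22 × 0.6169 = 8.264 mg/L.
Minimum DO = 9.97 − 8.264 = 1.706 mg/L.

t_c ≈ 1.55 d; minimum DO ≈ 1.71 mg/L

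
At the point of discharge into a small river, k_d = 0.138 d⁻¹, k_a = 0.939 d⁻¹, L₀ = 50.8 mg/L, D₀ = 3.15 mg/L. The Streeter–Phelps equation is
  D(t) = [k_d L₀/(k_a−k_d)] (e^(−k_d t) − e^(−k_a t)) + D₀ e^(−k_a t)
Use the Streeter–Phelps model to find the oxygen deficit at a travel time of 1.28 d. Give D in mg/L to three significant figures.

k_d L₀/(k_a−k_d) = 0.138×50.8/(0.939−0.138) = 7.010/0.8010 = 8.752 mg/L.
e^(−k_d t) = e^(−0.138×1.280) = 0.8381; e^(−k_a t) = e^(−0.939×1.280) = 0.3006.
D = 8.752 × (0.8381 − 0.3006) + 3.15 × 0.3006 = 4.704 + 0.9469 = 5.651 mg/L.

D ≈ 5.65 mg/L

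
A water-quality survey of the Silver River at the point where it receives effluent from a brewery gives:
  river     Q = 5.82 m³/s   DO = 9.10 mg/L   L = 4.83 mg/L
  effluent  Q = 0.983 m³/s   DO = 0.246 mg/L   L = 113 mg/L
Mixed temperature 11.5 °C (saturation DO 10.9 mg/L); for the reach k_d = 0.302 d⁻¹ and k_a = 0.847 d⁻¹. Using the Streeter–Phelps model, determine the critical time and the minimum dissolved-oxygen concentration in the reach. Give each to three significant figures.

Mixed DO = (5.82×9.10 + 0.983×0.246)/(5.82+0.983) = 53.20/6.803 = 7.821 mg/L.
Mixed L₀ = (5.82×4.83 + 0.983×113)/(6.803) = 139.2/6.803 = 20.46 mg/L.
Initial deficit D₀ = C_s − DO₀ = 10.9 − 7.821 = 3.079 mg/L.
t_c = (1/0.5450) ln[(0.847/0.302)(1 − 3.079×0.5450/(0.302×20.46))] = 1.835 × ln(2.043) = 1.311 d.
D_c = (0.302/0.847) × 20.46 × e^(−0.302×1.311) = 0.3566 × 20.46 × 0.6731 = 4.910 mg/L.
Minimum DO = 10.9 − 4.910 = 5.990 mg/L.

t_c ≈ 1.31 d; minimum DO ≈ 5.99 mg/L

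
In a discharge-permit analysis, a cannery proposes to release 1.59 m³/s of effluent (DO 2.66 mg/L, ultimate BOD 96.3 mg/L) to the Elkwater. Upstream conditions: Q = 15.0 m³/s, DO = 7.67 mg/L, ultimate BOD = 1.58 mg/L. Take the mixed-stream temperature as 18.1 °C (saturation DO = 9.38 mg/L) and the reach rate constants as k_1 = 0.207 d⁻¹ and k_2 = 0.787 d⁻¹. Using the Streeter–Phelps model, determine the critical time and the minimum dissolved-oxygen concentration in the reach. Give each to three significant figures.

t_c ≈ 0.824 d; minimum DO ≈ 7.02 mg/L

Mixed DO = (15.0×7.67 + 1.59×2.66)/(15.0+1.59) = 119.3/16.59 = 7.190 mg/L.
Mixed L₀ = (15.0×1.58 + 1.59×96.3)/(16.59) = 176.8/16.59 = 10.66 mg/L.
Initial deficit D₀ = C_s − DO₀ = 9.38 − 7.190 = 2.190 mg/L.
t_c = (1/0.5800) ln[(0.787/0.207)(1 − 2.190×0.5800/(0.207×10.66))] = 1.724 × ln(1.613) = 0.8241 d.
D_c = (0.207/0.787) × 10.66 × e^(−0.207×0.8241) = 0.2630 × 10.66 × 0.8432 = 2.364 mg/L.
Minimum DO = 9.38 − 2.364 = 7.016 mg/L.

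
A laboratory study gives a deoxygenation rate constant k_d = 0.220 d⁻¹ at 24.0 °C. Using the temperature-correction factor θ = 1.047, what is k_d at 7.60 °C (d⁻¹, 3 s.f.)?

k_d(T₂) = k_d(T₁) · θ^(T₂−T₁) = 0.220 × 1.047^(7.60−24.0)
= 0.220 × 1.047^-16.4 = 0.220 × 0.4708 = 0.1036 d⁻¹.

k_d ≈ 0.104 d⁻¹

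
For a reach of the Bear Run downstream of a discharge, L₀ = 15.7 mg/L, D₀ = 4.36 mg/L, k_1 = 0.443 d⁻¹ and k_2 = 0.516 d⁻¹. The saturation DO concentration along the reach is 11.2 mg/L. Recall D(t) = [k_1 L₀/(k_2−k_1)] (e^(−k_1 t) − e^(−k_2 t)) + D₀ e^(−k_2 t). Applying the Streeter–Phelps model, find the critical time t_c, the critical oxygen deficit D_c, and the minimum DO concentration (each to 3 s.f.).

t_c ≈ 1.45 d; D_c ≈ 7.10 mg/L; min DO ≈ 4.10 mg/L

With k_2/k_1 = 1.165 and 1 − D₀(k_2−k_1)/(k_1 L₀) = 0.9542,
t_c = ln(1.165 × 0.9542) / (0.516 − 0.443) = ln(1.111) / 0.07300 = 0.1057/0.07300 = 1.448 d.
D_c = (k_1/k_2) L₀ e^(−k_1 t_c) = (0.443/0.516) × 15.7 × e^(−0.443×1.448) = 0.8585 × 15.7 × 0.5266 = 7.097 mg/L.
Minimum DO = C_s − D_c = 11.2 − 7.097 = 4.103 mg/L.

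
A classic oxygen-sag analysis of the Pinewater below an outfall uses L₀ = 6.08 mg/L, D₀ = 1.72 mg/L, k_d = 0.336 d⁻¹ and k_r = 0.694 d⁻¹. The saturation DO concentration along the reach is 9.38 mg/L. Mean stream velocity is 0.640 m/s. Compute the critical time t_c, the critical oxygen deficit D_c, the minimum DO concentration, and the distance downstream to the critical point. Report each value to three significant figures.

t_c ≈ 1.02 d; D_c ≈ 2.09 mg/L; min DO ≈ 7.29 mg/L; x_c ≈ 56.6 km

t_c = [1/(k_r−k_d)] ln[(k_r/k_d)(1 − D₀(k_r−k_d)/(k_d L₀))]
= [1/(0.694−0.336)] ln[(0.694/0.336)(1 − 1.72×0.3580/(0.336×6.08))]
= (1/0.3580) ln[2.065 × 0.6986] = 2.793 × ln(1.443) = 2.793 × 0.3667 = 1.024 d.
L(t_c) = L₀ e^(−k_d t_c) = 6.08 × 0.7088 = 4.310 mg/L, and at the critical point k_r D_c = k_d L, so D_c = (0.336/0.694) × 4.310 = 2.087 mg/L.
Minimum DO = C_s − D_c = 9.38 − 2.087 = 7.293 mg/L.
x_c = v t_c = 0.640 m/s × 1.024 d × 86400 s/d = 56630 m ≈ 56.6 km.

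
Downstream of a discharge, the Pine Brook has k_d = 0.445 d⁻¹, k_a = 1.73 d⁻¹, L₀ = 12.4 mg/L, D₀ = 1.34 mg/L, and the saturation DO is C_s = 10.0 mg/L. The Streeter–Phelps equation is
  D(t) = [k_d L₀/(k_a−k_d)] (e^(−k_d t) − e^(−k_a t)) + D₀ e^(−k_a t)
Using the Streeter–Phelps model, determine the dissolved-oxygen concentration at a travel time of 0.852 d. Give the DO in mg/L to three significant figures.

k_d L₀/(k_a−k_d) = 0.445×12.4/(1.73−0.445) = 5.518/1.285 = 4.294 mg/L.
e^(−k_d t) = e^(−0.445×0.8520) = 0.6844; e^(−k_a t) = e^(−1.73×0.8520) = 0.2290.
D = 4.294 × (0.6844 − 0.2290) + 1.34 × 0.2290 = 1.956 + 0.3069 = 2.263 mg/L.
DO = C_s − D = 10.0 − 2.263 = 7.737 mg/L.

DO ≈ 7.74 mg/L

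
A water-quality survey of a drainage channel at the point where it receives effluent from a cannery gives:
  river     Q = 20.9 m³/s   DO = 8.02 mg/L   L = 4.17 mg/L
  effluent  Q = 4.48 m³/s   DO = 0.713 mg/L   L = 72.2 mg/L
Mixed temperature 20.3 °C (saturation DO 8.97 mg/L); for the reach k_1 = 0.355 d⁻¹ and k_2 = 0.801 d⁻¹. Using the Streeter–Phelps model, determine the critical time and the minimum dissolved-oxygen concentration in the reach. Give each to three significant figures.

t_c ≈ 1.40 d; minimum DO ≈ 4.60 mg/L

Mixed DO = (20.9×8.02 + 4.48×0.713)/(20.9+4.48) = 170.8/25.38 = 6.730 mg/L.
Mixed L₀ = (20.9×4.17 + 4.48×72.2)/(25.38) = 410.6/25.38 = 16.18 mg/L.
Initial deficit D₀ = C_s − DO₀ = 8.97 − 6.730 = 2.240 mg/L.
t_c = (1/0.4460) ln[(0.801/0.355)(1 − 2.240×0.4460/(0.355×16.18))] = 2.242 × ln(1.864) = 1.396 d.
D_c = (0.355/0.801) × 16.18 × e^(−0.355×1.396) = 0.4432 × 16.18 × 0.6092 = 4.368 mg/L.
Minimum DO = 8.97 − 4.368 = 4.602 mg/L.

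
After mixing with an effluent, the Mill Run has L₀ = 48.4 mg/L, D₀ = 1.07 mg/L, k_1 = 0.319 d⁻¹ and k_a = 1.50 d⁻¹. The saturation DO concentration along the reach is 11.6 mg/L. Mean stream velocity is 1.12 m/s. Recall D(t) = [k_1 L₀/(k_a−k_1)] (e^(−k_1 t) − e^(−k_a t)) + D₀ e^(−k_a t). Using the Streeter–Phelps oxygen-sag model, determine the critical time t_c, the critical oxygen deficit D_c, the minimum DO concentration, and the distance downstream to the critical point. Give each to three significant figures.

t_c = [1/(k_a−k_1)] ln[(k_a/k_1)(1 − D₀(k_a−k_1)/(k_1 L₀))]
= [1/(1.50−0.319)] ln[(1.50/0.319)(1 − 1.07×1.181/(0.319×48.4))]
= (1/1.181) ln[4.702 × 0.9182] = 0.8467 × ln(4.317) = 0.8467 × 1.463 = 1.238 d.
D_c = (k_1/k_a) L₀ e^(−k_1 t_c) = (0.319/1.50) × 48.4 × e^(−0.319×1.238) = 0.2127 × 48.4 × 0.6736 = 6.934 mg/L.
Minimum DO = C_s − D_c = 11.6 − 6.934 = 4.666 mg/L.
x_c = v t_c = 1.12 m/s × 1.238 d × 86400 s/d = 119800 m ≈ 120 km.

t_c ≈ 1.24 d; D_c ≈ 6.93 mg/L; min DO ≈ 4.67 mg/L; x_c ≈ 120 km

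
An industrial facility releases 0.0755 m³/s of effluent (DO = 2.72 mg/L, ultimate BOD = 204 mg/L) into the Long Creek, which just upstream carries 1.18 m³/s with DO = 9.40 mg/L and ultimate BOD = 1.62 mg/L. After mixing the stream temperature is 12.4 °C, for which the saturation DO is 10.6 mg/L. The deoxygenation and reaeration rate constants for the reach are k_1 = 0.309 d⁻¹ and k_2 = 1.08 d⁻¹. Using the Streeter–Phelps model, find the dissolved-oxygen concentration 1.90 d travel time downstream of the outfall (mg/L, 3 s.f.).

Mixed DO = (1.18×9.40 + 0.0755×2.72)/(1.18+0.0755) = 11.30/1.255 = 8.998 mg/L.
Mixed L₀ = (1.18×1.62 + 0.0755×204)/(1.255) = 17.31/1.255 = 13.79 mg/L.
Initial deficit D₀ = C_s − DO₀ = 10.6 − 8.998 = 1.602 mg/L.
D(1.90) = [0.309×13.79/(1.08−0.309)](e^(−0.309×1.90) − e^(−1.08×1.90)) + 1.602 e^(−1.08×1.90)
= 5.527 × (0.5559 − 0.1285) + 1.602 × 0.1285 = 2.568 mg/L.
DO = 10.6 − 2.568 = 8.032 mg/L.

DO ≈ 8.03 mg/L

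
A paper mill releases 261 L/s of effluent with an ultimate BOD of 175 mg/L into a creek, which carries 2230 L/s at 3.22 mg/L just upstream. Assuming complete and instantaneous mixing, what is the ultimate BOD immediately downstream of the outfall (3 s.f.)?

Flow-weighted mixing: C = (Q_r C_r + Q_w C_w)/(Q_r + Q_w)
= (2230×3.22 + 261×175)/(2230 + 261) = 52860/2491 = 21.22 mg/L.

21.2 mg/L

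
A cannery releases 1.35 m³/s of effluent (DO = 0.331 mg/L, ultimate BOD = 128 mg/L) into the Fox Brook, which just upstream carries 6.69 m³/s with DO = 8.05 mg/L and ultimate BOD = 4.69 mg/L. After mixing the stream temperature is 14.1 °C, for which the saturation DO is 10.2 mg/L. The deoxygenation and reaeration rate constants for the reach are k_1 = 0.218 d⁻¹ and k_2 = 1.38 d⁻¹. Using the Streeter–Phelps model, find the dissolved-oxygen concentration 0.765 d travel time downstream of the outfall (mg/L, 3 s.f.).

DO ≈ 6.63 mg/L

Mixed DO = (6.69×8.05 + 1.35×0.331)/(6.69+1.35) = 54.30/8.040 = 6.754 mg/L.
Mixed L₀ = (6.69×4.69 + 1.35×128)/(8.040) = 204.2/8.040 = 25.40 mg/L.
Initial deficit D₀ = C_s − DO₀ = 10.2 − 6.754 = 3.446 mg/L.
D(0.765) = [0.218×25.40/(1.38−0.218)](e^(−0.218×0.765) − e^(−1.38×0.765)) + 3.446 e^(−1.38×0.765)
= 4.764 × (0.8464 − 0.3479) + 3.446 × 0.3479 = 3.574 mg/L.
DO = 10.2 − 3.574 = 6.626 mg/L.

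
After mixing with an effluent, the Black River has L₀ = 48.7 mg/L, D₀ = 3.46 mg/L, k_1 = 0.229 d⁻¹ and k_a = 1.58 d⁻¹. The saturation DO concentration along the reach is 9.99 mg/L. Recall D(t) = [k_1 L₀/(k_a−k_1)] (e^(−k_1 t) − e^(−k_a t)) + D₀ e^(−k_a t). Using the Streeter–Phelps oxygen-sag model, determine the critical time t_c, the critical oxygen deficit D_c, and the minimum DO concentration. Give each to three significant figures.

t_c ≈ 1.03 d; D_c ≈ 5.58 mg/L; min DO ≈ 4.41 mg/L

At the critical point dD/dt = 0, so k_1 L₀ e^(−k_1 t) = k_a D. Substituting D(t) from the Streeter–Phelps equation and solving for t gives
t_c = ln[(k_a/k_1)(1 − D₀(k_a−k_1)/(k_1 L₀))] / (k_a−k_1).
Here k_a−k_1 = 1.351 d⁻¹ and 1 − D₀(k_a−k_1)/(k_1 L₀) = 1 − 3.46×1.351/(0.229×48.7) = 0.5809, so
t_c = ln(6.900 × 0.5809) / 1.351 = 1.388 / 1.351 = 1.028 d.
L(t_c) = L₀ e^(−k_1 t_c) = 48.7 × 0.7903 = 38.49 mg/L, and at the critical point k_a D_c = k_1 L, so D_c = (0.229/1.58) × 38.49 = 5.578 mg/L.
Minimum DO = C_s − D_c = 9.99 − 5.578 = 4.412 mg/L.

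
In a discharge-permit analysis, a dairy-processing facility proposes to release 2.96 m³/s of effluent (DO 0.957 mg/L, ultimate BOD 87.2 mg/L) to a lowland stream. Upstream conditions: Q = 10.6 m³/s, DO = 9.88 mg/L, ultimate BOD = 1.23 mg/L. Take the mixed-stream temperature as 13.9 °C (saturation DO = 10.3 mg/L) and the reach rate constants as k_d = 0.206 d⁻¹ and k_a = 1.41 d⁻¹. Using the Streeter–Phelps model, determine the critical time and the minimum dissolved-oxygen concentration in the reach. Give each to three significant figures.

t_c ≈ 0.619 d; minimum DO ≈ 7.73 mg/L

Mixed DO = (10.6×9.88 + 2.96×0.957)/(10.6+2.96) = 107.6/13.56 = 7.932 mg/L.
Mixed L₀ = (10.6×1.23 + 2.96×87.2)/(13.56) = 271.2/13.56 = 20.00 mg/L.
Initial deficit D₀ = C_s − DO₀ = 10.3 − 7.932 = 2.368 mg/L.
t_c = (1/1.204) ln[(1.41/0.206)(1 − 2.368×1.204/(0.206×20.00))] = 0.8306 × ln(2.108) = 0.6192 d.
D_c = (0.206/1.41) × 20.00 × e^(−0.206×0.6192) = 0.1461 × 20.00 × 0.8802 = 2.572 mg/L.
Minimum DO = 10.3 − 2.572 = 7.728 mg/L.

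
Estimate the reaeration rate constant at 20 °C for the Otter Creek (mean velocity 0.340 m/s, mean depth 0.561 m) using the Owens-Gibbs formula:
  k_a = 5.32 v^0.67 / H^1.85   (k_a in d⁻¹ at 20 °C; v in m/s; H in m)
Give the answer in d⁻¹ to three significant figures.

k_a = 5.32 × 0.340^0.67 / 0.561^1.85 = 5.32 × 0.4854 / 0.3432 = 7.524 d⁻¹.

k_a ≈ 7.52 d⁻¹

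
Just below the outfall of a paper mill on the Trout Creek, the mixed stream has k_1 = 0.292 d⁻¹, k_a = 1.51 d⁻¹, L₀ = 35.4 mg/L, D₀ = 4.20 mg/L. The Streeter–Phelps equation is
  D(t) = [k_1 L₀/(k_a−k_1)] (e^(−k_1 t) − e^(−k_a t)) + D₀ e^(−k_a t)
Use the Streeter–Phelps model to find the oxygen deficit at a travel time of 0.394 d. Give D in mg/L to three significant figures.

D ≈ 5.20 mg/L

k_1 L₀/(k_a−k_1) = 0.292×35.4/(1.51−0.292) = 10.34/1.218 = 8.487 mg/L.
e^(−k_1 t) = e^(−0.292×0.3940) = 0.8913; e^(−k_a t) = e^(−1.51×0.3940) = 0.5516.
D = 8.487 × (0.8913 − 0.5516) + 4.20 × 0.5516 = 2.883 + 2.317 = 5.200 mg/L.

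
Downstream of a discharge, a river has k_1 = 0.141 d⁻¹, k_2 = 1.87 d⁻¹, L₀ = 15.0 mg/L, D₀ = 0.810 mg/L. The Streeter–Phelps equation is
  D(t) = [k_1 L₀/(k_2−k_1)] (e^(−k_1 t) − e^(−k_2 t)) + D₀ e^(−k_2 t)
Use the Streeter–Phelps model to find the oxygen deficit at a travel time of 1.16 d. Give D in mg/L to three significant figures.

k_1 L₀/(k_2−k_1) = 0.141×15.0/(1.87−0.141) = 2.115/1.729 = 1.223 mg/L.
e^(−k_1 t) = e^(−0.141×1.160) = 0.8491; e^(−k_2 t) = e^(−1.87×1.160) = 0.1143.
D = 1.223 × (0.8491 − 0.1143) + 0.810 × 0.1143 = 0.8989 + 0.09256 = 0.9915 mg/L.

D ≈ 0.991 mg/L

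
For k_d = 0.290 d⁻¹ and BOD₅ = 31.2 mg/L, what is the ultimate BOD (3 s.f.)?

BOD₅ = L₀(1 − e^(−5k_d)) ⇒ L₀ = BOD₅ / (1 − e^(−5×0.290))
= 31.2 / (1 − 0.2346) = 31.2 / 0.7654 = 40.76 mg/L.

L₀ ≈ 40.8 mg/L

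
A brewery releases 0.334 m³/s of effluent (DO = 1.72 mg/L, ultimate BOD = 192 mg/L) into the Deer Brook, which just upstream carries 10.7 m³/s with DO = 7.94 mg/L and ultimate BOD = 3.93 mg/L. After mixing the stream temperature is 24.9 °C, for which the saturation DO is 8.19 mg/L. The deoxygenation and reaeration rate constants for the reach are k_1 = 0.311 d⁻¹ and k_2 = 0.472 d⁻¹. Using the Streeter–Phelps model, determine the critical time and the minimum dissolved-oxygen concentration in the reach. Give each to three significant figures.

Mixed DO = (10.7×7.94 + 0.334×1.72)/(10.7+0.334) = 85.53/11.03 = 7.752 mg/L.
Mixed L₀ = (10.7×3.93 + 0.334×192)/(11.03) = 106.2/11.03 = 9.623 mg/L.
Initial deficit D₀ = C_s − DO₀ = 8.19 − 7.752 = 0.4383 mg/L.
t_c = (1/0.1610) ln[(0.472/0.311)(1 − 0.4383×0.1610/(0.311×9.623))] = 6.211 × ln(1.482) = 2.443 d.
D_c = (0.311/0.472) × 9.623 × e^(−0.311×2.443) = 0.6589 × 9.623 × 0.4678 = 2.966 mg/L.
Minimum DO = 8.19 − 2.966 = 5.224 mg/L.

t_c ≈ 2.44 d; minimum DO ≈ 5.22 mg/L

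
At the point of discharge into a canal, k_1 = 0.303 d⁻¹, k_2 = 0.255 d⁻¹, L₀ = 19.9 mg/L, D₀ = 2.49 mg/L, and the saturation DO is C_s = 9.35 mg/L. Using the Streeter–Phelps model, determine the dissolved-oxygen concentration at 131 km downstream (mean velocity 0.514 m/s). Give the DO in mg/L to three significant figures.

Travel time t = x/v = 131 km / (0.514 m/s) = 131000 m / 0.514 m/s = 254900 s = 2.950 d.
k_1 L₀/(k_2−k_1) = 0.303×19.9/(0.255−0.303) = 6.030/-0.04800 = -125.6 mg/L.
e^(−k_1 t) = e^(−0.303×2.950) = 0.4091; e^(−k_2 t) = e^(−0.255×2.950) = 0.4713.
D = -125.6 × (0.4091 − 0.4713) + 2.49 × 0.4713 = 7.817 + 1.174 = 8.990 mg/L.
DO = C_s − D = 9.35 − 8.990 = 0.3596 mg/L.

DO ≈ 0.360 mg/L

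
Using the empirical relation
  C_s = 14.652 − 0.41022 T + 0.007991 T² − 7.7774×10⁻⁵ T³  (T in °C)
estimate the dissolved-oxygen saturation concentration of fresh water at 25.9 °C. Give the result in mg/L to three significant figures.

C_s ≈ 8.04 mg/L

C_s = 14.652 − 0.41022×25.9 + 0.007991×25.9² − 7.7774×10⁻⁵×25.9³ = 8.037 mg/L.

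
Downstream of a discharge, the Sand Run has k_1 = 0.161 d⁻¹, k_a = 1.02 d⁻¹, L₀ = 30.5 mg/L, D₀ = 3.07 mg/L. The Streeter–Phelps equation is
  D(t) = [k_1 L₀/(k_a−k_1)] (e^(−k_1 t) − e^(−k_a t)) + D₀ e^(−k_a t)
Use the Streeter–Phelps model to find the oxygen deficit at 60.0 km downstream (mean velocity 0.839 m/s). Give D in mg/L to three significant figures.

D ≈ 3.87 mg/L

Travel time t = x/v = 60.0 km / (0.839 m/s) = 60000 m / 0.839 m/s = 71510 s = 0.8277 d.
k_1 L₀/(k_a−k_1) = 0.161×30.5/(1.02−0.161) = 4.910/0.8590 = 5.717 mg/L.
e^(−k_1 t) = e^(−0.161×0.8277) = 0.8752; e^(−k_a t) = e^(−1.02×0.8277) = 0.4299.
D = 5.717 × (0.8752 − 0.4299) + 3.07 × 0.4299 = 2.546 + 1.320 = 3.866 mg/L.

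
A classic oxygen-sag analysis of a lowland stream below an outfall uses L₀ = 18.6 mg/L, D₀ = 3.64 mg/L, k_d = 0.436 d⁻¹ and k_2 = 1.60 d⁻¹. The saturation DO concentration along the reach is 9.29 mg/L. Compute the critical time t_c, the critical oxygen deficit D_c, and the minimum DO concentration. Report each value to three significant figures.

With k_2/k_d = 3.670 and 1 − D₀(k_2−k_d)/(k_d L₀) = 0.4775,
t_c = ln(3.670 × 0.4775) / (1.60 − 0.436) = ln(1.752) / 1.164 = 0.5610/1.164 = 0.4820 d.
L(t_c) = L₀ e^(−k_d t_c) = 18.6 × 0.8105 = 15.07 mg/L, and at the critical point k_2 D_c = k_d L, so D_c = (0.436/1.60) × 15.07 = 4.108 mg/L.
Minimum DO = C_s − D_c = 9.29 − 4.108 = 5.182 mg/L.

t_c ≈ 0.482 d; D_c ≈ 4.11 mg/L; min DO ≈ 5.18 mg/L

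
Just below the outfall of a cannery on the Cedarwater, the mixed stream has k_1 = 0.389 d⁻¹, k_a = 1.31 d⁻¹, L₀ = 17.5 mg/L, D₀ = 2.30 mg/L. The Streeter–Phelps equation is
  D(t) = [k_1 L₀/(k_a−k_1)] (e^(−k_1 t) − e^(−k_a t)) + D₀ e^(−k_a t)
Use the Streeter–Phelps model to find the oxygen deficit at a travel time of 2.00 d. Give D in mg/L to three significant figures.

k_1 L₀/(k_a−k_1) = 0.389×17.5/(1.31−0.389) = 6.808/0.9210 = 7.391 mg/L.
e^(−k_1 t) = e^(−0.389×2.000) = 0.4593; e^(−k_a t) = e^(−1.31×2.000) = 0.07280.
D = 7.391 × (0.4593 − 0.07280) + 2.30 × 0.07280 = 2.857 + 0.1674 = 3.024 mg/L.

D ≈ 3.02 mg/L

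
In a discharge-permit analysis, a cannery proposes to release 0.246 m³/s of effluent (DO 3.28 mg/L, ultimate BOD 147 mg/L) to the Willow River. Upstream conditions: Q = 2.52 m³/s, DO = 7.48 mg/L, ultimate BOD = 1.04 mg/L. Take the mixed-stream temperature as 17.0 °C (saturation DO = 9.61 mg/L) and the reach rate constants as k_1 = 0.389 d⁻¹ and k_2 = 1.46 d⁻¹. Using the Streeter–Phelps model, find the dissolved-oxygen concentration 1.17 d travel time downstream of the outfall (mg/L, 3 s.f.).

Mixed DO = (2.52×7.48 + 0.246×3.28)/(2.52+0.246) = 19.66/2.766 = 7.106 mg/L.
Mixed L₀ = (2.52×1.04 + 0.246×147)/(2.766) = 38.78/2.766 = 14.02 mg/L.
Initial deficit D₀ = C_s − DO₀ = 9.61 − 7.106 = 2.504 mg/L.
D(1.17) = [0.389×14.02/(1.46−0.389)](e^(−0.389×1.17) − e^(−1.46×1.17)) + 2.504 e^(−1.46×1.17)
= 5.093 × (0.6344 − 0.1812) + 2.504 × 0.1812 = 2.761 mg/L.
DO = 9.61 − 2.761 = 6.849 mg/L.

DO ≈ 6.85 mg/L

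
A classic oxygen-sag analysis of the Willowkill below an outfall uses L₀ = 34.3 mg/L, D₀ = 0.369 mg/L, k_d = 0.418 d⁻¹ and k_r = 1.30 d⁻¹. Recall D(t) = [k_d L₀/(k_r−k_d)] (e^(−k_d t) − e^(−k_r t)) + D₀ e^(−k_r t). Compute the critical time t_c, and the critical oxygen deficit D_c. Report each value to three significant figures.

t_c ≈ 1.26 d; D_c ≈ 6.51 mg/L

At the critical point dD/dt = 0, so k_d L₀ e^(−k_d t) = k_r D. Substituting D(t) from the Streeter–Phelps equation and solving for t gives
t_c = ln[(k_r/k_d)(1 − D₀(k_r−k_d)/(k_d L₀))] / (k_r−k_d).
Here k_r−k_d = 0.8820 d⁻¹ and 1 − D₀(k_r−k_d)/(k_d L₀) = 1 − 0.369×0.8820/(0.418×34.3) = 0.9773, so
t_c = ln(3.110 × 0.9773) / 0.8820 = 1.112 / 0.8820 = 1.260 d.
L(t_c) = L₀ e^(−k_d t_c) = 34.3 × 0.5905 = 20.25 mg/L, and at the critical point k_r D_c = k_d L, so D_c = (0.418/1.30) × 20.25 = 6.512 mg/L.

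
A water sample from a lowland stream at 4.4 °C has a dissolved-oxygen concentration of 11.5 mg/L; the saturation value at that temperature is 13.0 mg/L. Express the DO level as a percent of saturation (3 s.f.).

% saturation = C/C_s × 100 = 11.5/13.0 × 100 = 88.5 %.

88.5 % saturation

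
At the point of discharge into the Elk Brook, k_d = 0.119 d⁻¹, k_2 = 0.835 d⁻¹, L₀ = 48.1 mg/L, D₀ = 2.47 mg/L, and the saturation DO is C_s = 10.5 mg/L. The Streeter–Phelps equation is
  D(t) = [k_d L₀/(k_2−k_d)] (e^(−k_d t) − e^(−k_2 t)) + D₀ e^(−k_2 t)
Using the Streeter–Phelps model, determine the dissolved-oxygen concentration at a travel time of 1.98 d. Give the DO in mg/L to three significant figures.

k_d L₀/(k_2−k_d) = 0.119×48.1/(0.835−0.119) = 5.724/0.7160 = 7.994 mg/L.
e^(−k_d t) = e^(−0.119×1.980) = 0.7901; e^(−k_2 t) = e^(−0.835×1.980) = 0.1914.
D = 7.994 × (0.7901 − 0.1914) + 2.47 × 0.1914 = 4.786 + 0.4728 = 5.259 mg/L.
DO = C_s − D = 10.5 − 5.259 = 5.241 mg/L.

DO ≈ 5.24 mg/L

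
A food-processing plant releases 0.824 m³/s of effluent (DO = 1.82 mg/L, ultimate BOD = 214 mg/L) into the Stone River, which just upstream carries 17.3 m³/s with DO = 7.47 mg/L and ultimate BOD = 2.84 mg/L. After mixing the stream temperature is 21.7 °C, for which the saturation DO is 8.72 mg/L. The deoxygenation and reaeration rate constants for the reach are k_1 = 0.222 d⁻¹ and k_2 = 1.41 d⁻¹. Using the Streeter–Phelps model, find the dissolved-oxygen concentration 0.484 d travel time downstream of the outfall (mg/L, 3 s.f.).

Mixed DO = (17.3×7.47 + 0.824×1.82)/(17.3+0.824) = 130.7/18.12 = 7.213 mg/L.
Mixed L₀ = (17.3×2.84 + 0.824×214)/(18.12) = 225.5/18.12 = 12.44 mg/L.
Initial deficit D₀ = C_s − DO₀ = 8.72 − 7.213 = 1.507 mg/L.
D(0.484) = [0.222×12.44/(1.41−0.222)](e^(−0.222×0.484) − e^(−1.41×0.484)) + 1.507 e^(−1.41×0.484)
= 2.325 × (0.8981 − 0.5054) + 1.507 × 0.5054 = 1.675 mg/L.
DO = 8.72 − 1.675 = 7.045 mg/L.

DO ≈ 7.05 mg/L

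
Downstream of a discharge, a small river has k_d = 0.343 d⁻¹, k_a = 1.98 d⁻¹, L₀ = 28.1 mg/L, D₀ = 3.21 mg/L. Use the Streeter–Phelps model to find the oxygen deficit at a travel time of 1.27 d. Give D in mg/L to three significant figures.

D ≈ 3.59 mg/L

k_d L₀/(k_a−k_d) = 0.343×28.1/(1.98−0.343) = 9.638/1.637 = 5.888 mg/L.
e^(−k_d t) = e^(−0.343×1.270) = 0.6469; e^(−k_a t) = e^(−1.98×1.270) = 0.08090.
D = 5.888 × (0.6469 − 0.08090) + 3.21 × 0.08090 = 3.332 + 0.2597 = 3.592 mg/L.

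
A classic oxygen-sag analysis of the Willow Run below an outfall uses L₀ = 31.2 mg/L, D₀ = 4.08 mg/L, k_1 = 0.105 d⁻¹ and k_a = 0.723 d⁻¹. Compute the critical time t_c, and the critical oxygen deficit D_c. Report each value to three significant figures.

At the critical point dD/dt = 0, so k_1 L₀ e^(−k_1 t) = k_a D. Substituting D(t) from the Streeter–Phelps equation and solving for t gives
t_c = ln[(k_a/k_1)(1 − D₀(k_a−k_1)/(k_1 L₀))] / (k_a−k_1).
Here k_a−k_1 = 0.6180 d⁻¹ and 1 − D₀(k_a−k_1)/(k_1 L₀) = 1 − 4.08×0.6180/(0.105×31.2) = 0.2303, so
t_c = ln(6.886 × 0.2303) / 0.6180 = 0.4612 / 0.6180 = 0.7463 d.
L(t_c) = L₀ e^(−k_1 t_c) = 31.2 × 0.9246 = 28.85 mg/L, and at the critical point k_a D_c = k_1 L, so D_c = (0.105/0.723) × 28.85 = 4.190 mg/L.

t_c ≈ 0.746 d; D_c ≈ 4.19 mg/L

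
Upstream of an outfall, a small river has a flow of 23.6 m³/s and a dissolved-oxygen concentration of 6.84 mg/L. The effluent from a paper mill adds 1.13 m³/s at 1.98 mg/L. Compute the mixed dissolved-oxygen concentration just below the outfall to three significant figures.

6.62 mg/L

Flow-weighted mixing: C = (Q_r C_r + Q_w C_w)/(Q_r + Q_w)
= (23.6×6.84 + 1.13×1.98)/(23.6 + 1.13) = 163.7/24.73 = 6.618 mg/L.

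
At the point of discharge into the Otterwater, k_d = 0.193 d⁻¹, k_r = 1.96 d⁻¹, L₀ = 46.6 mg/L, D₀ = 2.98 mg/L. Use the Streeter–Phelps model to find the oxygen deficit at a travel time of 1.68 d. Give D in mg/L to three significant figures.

D ≈ 3.60 mg/L

k_d L₀/(k_r−k_d) = 0.193×46.6/(1.96−0.193) = 8.994/1.767 = 5.090 mg/L.
e^(−k_d t) = e^(−0.193×1.680) = 0.7231; e^(−k_r t) = e^(−1.96×1.680) = 0.03715.
D = 5.090 × (0.7231 − 0.03715) + 2.98 × 0.03715 = 3.491 + 0.1107 = 3.602 mg/L.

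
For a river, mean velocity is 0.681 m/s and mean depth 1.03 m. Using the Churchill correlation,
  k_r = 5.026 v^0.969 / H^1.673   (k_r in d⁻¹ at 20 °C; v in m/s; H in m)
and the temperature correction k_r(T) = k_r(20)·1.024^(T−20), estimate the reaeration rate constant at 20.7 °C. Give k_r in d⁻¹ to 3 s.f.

k_r ≈ 3.35 d⁻¹

k_r(20) = 5.026 × 0.681^0.969 / 1.03^1.673 = 5.026 × 0.6892 / 1.051 = 3.297 d⁻¹.
k_r(20.7) = 3.297 × 1.024^(20.7−20) = 3.297 × 1.017 = 3.352 d⁻¹.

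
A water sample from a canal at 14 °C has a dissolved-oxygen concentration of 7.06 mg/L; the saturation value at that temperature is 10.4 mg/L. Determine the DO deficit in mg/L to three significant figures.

D = C_s − C = 10.4 − 7.06 = 3.34 mg/L.

D ≈ 3.34 mg/L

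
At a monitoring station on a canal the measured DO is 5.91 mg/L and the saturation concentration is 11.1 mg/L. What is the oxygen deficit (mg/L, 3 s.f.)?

D = C_s − C = 11.1 − 5.91 = 5.19 mg/L.

D ≈ 5.19 mg/L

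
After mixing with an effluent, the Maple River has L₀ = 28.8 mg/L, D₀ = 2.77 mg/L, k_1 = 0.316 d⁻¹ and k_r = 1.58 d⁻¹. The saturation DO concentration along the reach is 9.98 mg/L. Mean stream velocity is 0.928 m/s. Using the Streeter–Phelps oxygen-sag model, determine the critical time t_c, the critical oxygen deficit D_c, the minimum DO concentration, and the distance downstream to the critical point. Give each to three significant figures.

t_c ≈ 0.889 d; D_c ≈ 4.35 mg/L; min DO ≈ 5.63 mg/L; x_c ≈ 71.3 km

t_c = [1/(k_r−k_1)] ln[(k_r/k_1)(1 − D₀(k_r−k_1)/(k_1 L₀))]
= [1/(1.58−0.316)] ln[(1.58/0.316)(1 − 2.77×1.264/(0.316×28.8))]
= (1/1.264) ln[5.000 × 0.6153] = 0.7911 × ln(3.076) = 0.7911 × 1.124 = 0.8890 d.
L(t_c) = L₀ e^(−k_1 t_c) = 28.8 × 0.7551 = 21.75 mg/L, and at the critical point k_r D_c = k_1 L, so D_c = (0.316/1.58) × 21.75 = 4.349 mg/L.
Minimum DO = C_s − D_c = 9.98 − 4.349 = 5.631 mg/L.
x_c = v t_c = 0.928 m/s × 0.8890 d × 86400 s/d = 71280 m ≈ 71.3 km.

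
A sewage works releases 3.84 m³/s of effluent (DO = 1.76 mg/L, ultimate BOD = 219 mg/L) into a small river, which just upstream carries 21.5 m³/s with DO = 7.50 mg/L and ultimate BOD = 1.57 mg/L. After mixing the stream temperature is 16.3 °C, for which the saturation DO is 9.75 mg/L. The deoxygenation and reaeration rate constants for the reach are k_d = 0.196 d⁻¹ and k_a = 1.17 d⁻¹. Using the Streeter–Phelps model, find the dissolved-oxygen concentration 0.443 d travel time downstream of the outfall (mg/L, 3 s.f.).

DO ≈ 5.66 mg/L

Mixed DO = (21.5×7.50 + 3.84×1.76)/(21.5+3.84) = 168.0/25.34 = 6.630 mg/L.
Mixed L₀ = (21.5×1.57 + 3.84×219)/(25.34) = 874.7/25.34 = 34.52 mg/L.
Initial deficit D₀ = C_s − DO₀ = 9.75 − 6.630 = 3.120 mg/L.
D(0.443) = [0.196×34.52/(1.17−0.196)](e^(−0.196×0.443) − e^(−1.17×0.443)) + 3.120 e^(−1.17×0.443)
= 6.946 × (0.9168 − 0.5955) + 3.120 × 0.5955 = 4.090 mg/L.
DO = 9.75 − 4.090 = 5.660 mg/L.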